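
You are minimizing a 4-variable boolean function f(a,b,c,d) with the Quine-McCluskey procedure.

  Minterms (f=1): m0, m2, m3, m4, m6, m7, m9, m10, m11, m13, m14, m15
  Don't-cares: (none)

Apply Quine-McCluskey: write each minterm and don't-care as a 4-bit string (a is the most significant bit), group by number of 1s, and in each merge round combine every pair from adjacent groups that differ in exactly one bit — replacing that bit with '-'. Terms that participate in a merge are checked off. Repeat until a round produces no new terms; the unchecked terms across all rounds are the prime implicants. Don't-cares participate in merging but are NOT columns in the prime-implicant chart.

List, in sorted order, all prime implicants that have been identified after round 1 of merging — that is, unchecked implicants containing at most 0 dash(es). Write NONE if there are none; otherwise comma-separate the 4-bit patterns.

size-2^0 implicants → 0000(✓)  0010(✓)  0011(✓)  0100(✓)  0110(✓)  0111(✓)  1001(✓)  1010(✓)  1011(✓)  1101(✓)  1110(✓)  1111(✓)
size-2^1 implicants → -010(✓)  -011(✓)  -110(✓)  -111(✓)  0-00(✓)  0-10(✓)  0-11(✓)  00-0(✓)  001-(✓)  01-0(✓)  011-(✓)  1-01(✓)  1-10(✓)  1-11(✓)  10-1(✓)  101-(✓)  11-1(✓)  111-(✓)
size-2^2 implicants → --10(✓)  --11(✓)  -01-(✓)  -11-(✓)  0--0  0-1-(✓)  1--1  1-1-(✓)
size-2^3 implicants → --1-
Unchecked terms (primes): --1-, 0--0, 1--1

NONE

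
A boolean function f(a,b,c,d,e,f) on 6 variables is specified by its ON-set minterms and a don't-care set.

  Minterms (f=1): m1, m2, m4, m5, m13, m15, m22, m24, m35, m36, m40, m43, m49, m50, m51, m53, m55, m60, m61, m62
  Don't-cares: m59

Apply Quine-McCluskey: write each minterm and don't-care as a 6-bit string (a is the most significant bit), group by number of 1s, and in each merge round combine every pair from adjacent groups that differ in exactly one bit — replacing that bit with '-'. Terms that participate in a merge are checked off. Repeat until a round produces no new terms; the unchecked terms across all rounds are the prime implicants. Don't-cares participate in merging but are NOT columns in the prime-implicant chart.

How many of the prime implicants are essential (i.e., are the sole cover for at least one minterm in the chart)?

11

Round 0: 000001✓ 000010 000100✓ 000101✓ 001101✓ 001111✓ 010110 011000 100011✓ 100100✓ 101000 101011✓ 110001✓ 110010✓ 110011✓ 110101✓ 110111✓ 111011✓ 111100✓ 111101✓ 111110✓
Round 1: -00100 00-101 000-01 00010- 0011-1 1-0011✓ 1-1011✓ 10-011✓ 11-011✓ 11-101 110-01✓ 110-11✓ 1100-1✓ 11001- 1101-1✓ 1111-0 11110-
Round 2: 1--011 110--1
PIs = {-00100, 00-101, 000-01, 000010, 00010-, 0011-1, 010110, 011000, 1--011, 101000, 11-101, 110--1, 11001-, 1111-0, 11110-}
Coverage chart:
  m1: 000-01 ←essential
  m2: 000010 ←essential
  m4: -00100,00010-
  m5: 00-101,000-01,00010-
  m13: 00-101,0011-1
  m15: 0011-1 ←essential
  m22: 010110 ←essential
  m24: 011000 ←essential
  m35: 1--011 ←essential
  m36: -00100 ←essential
  m40: 101000 ←essential
  m43: 1--011 ←essential
  m49: 110--1 ←essential
  m50: 11001- ←essential
  m51: 1--011,110--1,11001-
  m53: 11-101,110--1
  m55: 110--1 ←essential
  m60: 1111-0,11110-
  m61: 11-101,11110-
  m62: 1111-0 ←essential
Essential: -00100, 000-01, 000010, 0011-1, 010110, 011000, 1--011, 101000, 110--1, 11001-, 1111-0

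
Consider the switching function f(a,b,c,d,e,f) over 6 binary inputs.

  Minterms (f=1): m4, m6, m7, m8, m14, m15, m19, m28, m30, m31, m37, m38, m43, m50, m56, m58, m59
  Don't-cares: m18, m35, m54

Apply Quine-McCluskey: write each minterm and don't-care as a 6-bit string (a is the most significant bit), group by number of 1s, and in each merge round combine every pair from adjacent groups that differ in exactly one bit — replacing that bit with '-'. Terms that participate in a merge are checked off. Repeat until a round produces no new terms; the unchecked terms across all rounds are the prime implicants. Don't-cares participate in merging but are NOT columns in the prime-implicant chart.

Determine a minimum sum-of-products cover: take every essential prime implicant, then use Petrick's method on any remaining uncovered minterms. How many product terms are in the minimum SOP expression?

11

size-2^0 implicants → 000100(✓)  000110(✓)  000111(✓)  001000  001110(✓)  001111(✓)  010010(✓)  010011(✓)  011100(✓)  011110(✓)  011111(✓)  100011(✓)  100101  100110(✓)  101011(✓)  110010(✓)  110110(✓)  111000(✓)  111010(✓)  111011(✓)
size-2^1 implicants → -00110  -10010  0-1110(✓)  0-1111(✓)  00-110(✓)  00-111(✓)  0001-0  00011-(✓)  00111-(✓)  01001-  0111-0  01111-(✓)  1-0110  1-1011  10-011  11-010  110-10  1110-0  11101-
size-2^2 implicants → 0-111-  00-11-
Unchecked terms (primes): -00110, -10010, 0-111-, 00-11-, 0001-0, 001000, 01001-, 0111-0, 1-0110, 1-1011, 10-011, 100101, 11-010, 110-10, 1110-0, 11101-
Minterm coverage:
  m4 ⊆ 0001-0 [E]
  m6 ⊆ -00110,00-11-,0001-0
  m7 ⊆ 00-11- [E]
  m8 ⊆ 001000 [E]
  m14 ⊆ 0-111-,00-11-
  m15 ⊆ 0-111-,00-11-
  m19 ⊆ 01001- [E]
  m28 ⊆ 0111-0 [E]
  m30 ⊆ 0-111-,0111-0
  m31 ⊆ 0-111- [E]
  m37 ⊆ 100101 [E]
  m38 ⊆ -00110,1-0110
  m43 ⊆ 1-1011,10-011
  m50 ⊆ -10010,11-010,110-10
  m56 ⊆ 1110-0 [E]
  m58 ⊆ 11-010,1110-0,11101-
  m59 ⊆ 1-1011,11101-
E = {0-111-, 00-11-, 0001-0, 001000, 01001-, 0111-0, 100101, 1110-0}
Petrick residual → -00110, -10010, 1-1011
Cover = b'c'def' + bc'd'ef' + a'cde + a'b'de + a'b'c'df' + a'b'cd'e'f' + a'bc'd'e + a'bcdf' + acd'ef + ab'c'de'f + abcd'f'  |cover|=11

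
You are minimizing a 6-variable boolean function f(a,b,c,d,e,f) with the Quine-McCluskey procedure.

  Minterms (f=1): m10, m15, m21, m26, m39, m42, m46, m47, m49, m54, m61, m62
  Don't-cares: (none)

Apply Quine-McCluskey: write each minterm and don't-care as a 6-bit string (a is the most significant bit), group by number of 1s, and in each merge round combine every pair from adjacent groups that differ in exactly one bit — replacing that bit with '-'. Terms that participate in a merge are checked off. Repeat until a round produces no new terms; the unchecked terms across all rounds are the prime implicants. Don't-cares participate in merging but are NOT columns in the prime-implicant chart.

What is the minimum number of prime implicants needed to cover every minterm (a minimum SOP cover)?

Round 0: 001010✓ 001111✓ 010101 011010✓ 100111✓ 101010✓ 101110✓ 101111✓ 110001 110110✓ 111101 111110✓
Round 1: -01010 -01111 0-1010 1-1110 10-111 101-10 10111- 11-110
PIs = {-01010, -01111, 0-1010, 010101, 1-1110, 10-111, 101-10, 10111-, 11-110, 110001, 111101}
Coverage chart:
  m10: -01010,0-1010
  m15: -01111 ←essential
  m21: 010101 ←essential
  m26: 0-1010 ←essential
  m39: 10-111 ←essential
  m42: -01010,101-10
  m46: 1-1110,101-10,10111-
  m47: -01111,10-111,10111-
  m49: 110001 ←essential
  m54: 11-110 ←essential
  m61: 111101 ←essential
  m62: 1-1110,11-110
Essential: -01111, 0-1010, 010101, 10-111, 11-110, 110001, 111101
Petrick residual → 101-10
Min cover (8 terms): b'cdef + a'cd'ef' + a'bc'de'f + ab'def + ab'cef' + abdef' + abc'd'e'f + abcde'f

8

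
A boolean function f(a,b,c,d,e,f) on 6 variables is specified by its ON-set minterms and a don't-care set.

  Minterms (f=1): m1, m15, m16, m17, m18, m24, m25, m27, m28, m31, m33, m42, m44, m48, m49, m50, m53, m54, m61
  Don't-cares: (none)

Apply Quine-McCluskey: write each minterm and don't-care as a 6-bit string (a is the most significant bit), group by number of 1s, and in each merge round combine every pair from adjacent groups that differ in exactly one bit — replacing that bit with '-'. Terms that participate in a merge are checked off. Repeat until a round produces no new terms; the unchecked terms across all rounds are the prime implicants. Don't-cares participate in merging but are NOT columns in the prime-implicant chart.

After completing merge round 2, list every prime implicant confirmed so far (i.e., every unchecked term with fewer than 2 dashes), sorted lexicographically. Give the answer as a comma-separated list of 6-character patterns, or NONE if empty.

0-1111, 011-00, 011-11, 0110-1, 101010, 101100, 11-101, 110-01, 110-10

Round 0: 000001✓ 001111✓ 010000✓ 010001✓ 010010✓ 011000✓ 011001✓ 011011✓ 011100✓ 011111✓ 100001✓ 101010 101100 110000✓ 110001✓ 110010✓ 110101✓ 110110✓ 111101✓
Round 1: -00001✓ -10000✓ -10001✓ -10010✓ 0-0001✓ 0-1111 01-000✓ 01-001✓ 0100-0✓ 01000-✓ 011-00 011-11 0110-1 01100-✓ 1-0001✓ 11-101 110-01 110-10 1100-0✓ 11000-✓
Round 2: --0001 -100-0 -1000- 01-00-
PIs = {--0001, -100-0, -1000-, 0-1111, 01-00-, 011-00, 011-11, 0110-1, 101010, 101100, 11-101, 110-01, 110-10}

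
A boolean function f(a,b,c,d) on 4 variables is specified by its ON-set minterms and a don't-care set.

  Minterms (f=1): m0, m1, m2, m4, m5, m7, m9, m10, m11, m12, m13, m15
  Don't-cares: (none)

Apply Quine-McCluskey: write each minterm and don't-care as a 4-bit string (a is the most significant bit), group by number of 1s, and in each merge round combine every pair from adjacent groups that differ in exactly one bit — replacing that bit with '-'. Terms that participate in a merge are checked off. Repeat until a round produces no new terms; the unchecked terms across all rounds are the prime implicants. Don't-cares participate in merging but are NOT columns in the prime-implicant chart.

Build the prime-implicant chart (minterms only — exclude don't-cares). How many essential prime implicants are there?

2

[col 0] 0000*, 0001*, 0010*, 0100*, 0101*, 0111*, 1001*, 1010*, 1011*, 1100*, 1101*, 1111*
[col 1] -001*, -010, -100*, -101*, -111*, 0-00*, 0-01*, 00-0, 000-*, 01-1*, 010-*, 1-01*, 1-11*, 10-1*, 101-, 11-1*, 110-*
[col 2] --01, -1-1, -10-, 0-0-, 1--1
Prime implicants: --01, -010, -1-1, -10-, 0-0-, 00-0, 1--1, 101-
PI chart (minterm → PIs covering it):
  0 | 0-0-,00-0
  1 | --01,0-0-
  2 | -010,00-0
  4 | -10-,0-0-
  5 | --01,-1-1,-10-,0-0-
  7 | -1-1  (sole → essential)
  9 | --01,1--1
  10 | -010,101-
  11 | 1--1,101-
  12 | -10-  (sole → essential)
  13 | --01,-1-1,-10-,1--1
  15 | -1-1,1--1
Essential prime implicants: -1-1, -10-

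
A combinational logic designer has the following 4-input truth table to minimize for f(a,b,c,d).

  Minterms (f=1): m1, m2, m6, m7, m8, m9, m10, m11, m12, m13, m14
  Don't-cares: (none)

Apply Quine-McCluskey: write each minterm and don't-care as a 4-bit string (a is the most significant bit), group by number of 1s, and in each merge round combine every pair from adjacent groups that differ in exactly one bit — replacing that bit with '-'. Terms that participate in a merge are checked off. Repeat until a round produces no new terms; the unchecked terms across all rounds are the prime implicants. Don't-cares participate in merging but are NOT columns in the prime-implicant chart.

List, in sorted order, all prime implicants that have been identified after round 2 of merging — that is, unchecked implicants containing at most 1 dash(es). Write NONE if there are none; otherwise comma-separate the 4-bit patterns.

Round 0: 0001✓ 0010✓ 0110✓ 0111✓ 1000✓ 1001✓ 1010✓ 1011✓ 1100✓ 1101✓ 1110✓
Round 1: -001 -010✓ -110✓ 0-10✓ 011- 1-00✓ 1-01✓ 1-10✓ 10-0✓ 10-1✓ 100-✓ 101-✓ 11-0✓ 110-✓
Round 2: --10 1--0 1-0- 10--
PIs = {--10, -001, 011-, 1--0, 1-0-, 10--}

-001, 011-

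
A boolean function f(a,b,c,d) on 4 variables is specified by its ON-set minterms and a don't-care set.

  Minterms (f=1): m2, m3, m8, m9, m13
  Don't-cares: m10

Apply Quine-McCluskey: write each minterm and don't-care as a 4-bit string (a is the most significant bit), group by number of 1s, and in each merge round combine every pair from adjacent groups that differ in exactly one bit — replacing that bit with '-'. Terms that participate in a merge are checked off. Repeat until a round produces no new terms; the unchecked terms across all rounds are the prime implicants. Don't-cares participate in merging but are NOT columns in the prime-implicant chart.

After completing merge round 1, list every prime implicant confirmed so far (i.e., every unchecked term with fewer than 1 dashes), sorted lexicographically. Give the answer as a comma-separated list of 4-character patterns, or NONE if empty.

Round 0: 0010✓ 0011✓ 1000✓ 1001✓ 1010✓ 1101✓
Round 1: -010 001- 1-01 10-0 100-
PIs = {-010, 001-, 1-01, 10-0, 100-}

NONE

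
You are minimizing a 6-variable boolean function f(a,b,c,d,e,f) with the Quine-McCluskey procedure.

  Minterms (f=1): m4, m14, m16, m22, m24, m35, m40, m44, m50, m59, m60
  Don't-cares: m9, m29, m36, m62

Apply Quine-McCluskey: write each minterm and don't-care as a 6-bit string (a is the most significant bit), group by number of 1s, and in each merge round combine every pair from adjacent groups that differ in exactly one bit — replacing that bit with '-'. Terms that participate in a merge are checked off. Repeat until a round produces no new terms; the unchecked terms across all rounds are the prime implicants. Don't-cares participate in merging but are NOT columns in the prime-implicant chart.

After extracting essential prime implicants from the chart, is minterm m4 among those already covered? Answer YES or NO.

Round 0: 000100✓ 001001 001110 010000✓ 010110 011000✓ 011101 100011 100100✓ 101000✓ 101100✓ 110010 111011 111100✓ 111110✓
Round 1: -00100 01-000 1-1100 10-100 101-00 1111-0
PIs = {-00100, 001001, 001110, 01-000, 010110, 011101, 1-1100, 10-100, 100011, 101-00, 110010, 111011, 1111-0}
Coverage chart:
  m4: -00100 ←essential
  m14: 001110 ←essential
  m16: 01-000 ←essential
  m22: 010110 ←essential
  m24: 01-000 ←essential
  m35: 100011 ←essential
  m40: 101-00 ←essential
  m44: 1-1100,10-100,101-00
  m50: 110010 ←essential
  m59: 111011 ←essential
  m60: 1-1100,1111-0
Essential: -00100, 001110, 01-000, 010110, 100011, 101-00, 110010, 111011

YES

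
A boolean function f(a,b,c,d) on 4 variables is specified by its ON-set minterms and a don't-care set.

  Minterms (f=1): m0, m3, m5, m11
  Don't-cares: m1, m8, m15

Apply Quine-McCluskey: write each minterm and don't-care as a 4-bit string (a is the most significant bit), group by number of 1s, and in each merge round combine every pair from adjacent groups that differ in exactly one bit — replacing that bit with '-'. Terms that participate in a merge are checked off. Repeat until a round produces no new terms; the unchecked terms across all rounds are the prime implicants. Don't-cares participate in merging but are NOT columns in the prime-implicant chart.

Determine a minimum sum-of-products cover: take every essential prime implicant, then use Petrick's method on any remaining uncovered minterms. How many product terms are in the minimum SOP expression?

3

Round 0: 0000✓ 0001✓ 0011✓ 0101✓ 1000✓ 1011✓ 1111✓
Round 1: -000 -011 0-01 00-1 000- 1-11
PIs = {-000, -011, 0-01, 00-1, 000-, 1-11}
Coverage chart:
  m0: -000,000-
  m3: -011,00-1
  m5: 0-01 ←essential
  m11: -011,1-11
Essential: 0-01
Petrick residual → -000, -011
Min cover (3 terms): b'c'd' + b'cd + a'c'd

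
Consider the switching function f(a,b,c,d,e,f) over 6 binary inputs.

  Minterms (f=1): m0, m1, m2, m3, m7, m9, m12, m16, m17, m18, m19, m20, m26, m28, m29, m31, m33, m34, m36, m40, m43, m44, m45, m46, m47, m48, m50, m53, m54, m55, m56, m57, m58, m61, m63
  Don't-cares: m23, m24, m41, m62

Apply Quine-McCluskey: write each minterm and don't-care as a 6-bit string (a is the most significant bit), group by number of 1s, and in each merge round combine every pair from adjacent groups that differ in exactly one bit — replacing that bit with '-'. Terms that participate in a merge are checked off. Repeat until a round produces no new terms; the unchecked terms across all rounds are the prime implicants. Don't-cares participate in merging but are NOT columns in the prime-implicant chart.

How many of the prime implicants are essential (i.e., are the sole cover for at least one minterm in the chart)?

9

Round 0: 000000✓ 000001✓ 000010✓ 000011✓ 000111✓ 001001✓ 001100✓ 010000✓ 010001✓ 010010✓ 010011✓ 010100✓ 010111✓ 011000✓ 011010✓ 011100✓ 011101✓ 011111✓ 100001✓ 100010✓ 100100✓ 101000✓ 101001✓ 101011✓ 101100✓ 101101✓ 101110✓ 101111✓ 110000✓ 110010✓ 110101✓ 110110✓ 110111✓ 111000✓ 111001✓ 111010✓ 111101✓ 111110✓ 111111✓
Round 1: -00001✓ -00010✓ -01001✓ -01100 -10000✓ -10010✓ -10111✓ -11000✓ -11010✓ -11101✓ -11111✓ 0-0000✓ 0-0001✓ 0-0010✓ 0-0011✓ 0-0111✓ 0-1100 00-001✓ 000-11✓ 0000-0✓ 0000-1✓ 00000-✓ 00001-✓ 01-000✓ 01-010✓ 01-100✓ 01-111✓ 010-00✓ 010-11✓ 0100-0✓ 0100-1✓ 01000-✓ 01001-✓ 011-00✓ 0110-0✓ 0111-1✓ 01110- 1-0010✓ 1-1000✓ 1-1001✓ 1-1101✓ 1-1110✓ 1-1111✓ 10-001✓ 10-100 101-00✓ 101-01✓ 101-11✓ 1010-1✓ 10100-✓ 1011-0✓ 1011-1✓ 10110-✓ 10111-✓ 11-000✓ 11-010✓ 11-101✓ 11-110✓ 11-111✓ 110-10✓ 1100-0✓ 1101-1✓ 11011-✓ 111-01✓ 111-10✓ 1110-0✓ 11100-✓ 1111-1✓ 11111-✓
Round 2: --0010 -0-001 -1-000✓ -1-010✓ -1-111 -100-0✓ -110-0✓ -111-1 0-0-11 0-00-0✓ 0-00-1✓ 0-000-✓ 0-001-✓ 0000--✓ 01--00 01-0-0✓ 0100--✓ 1-1-01 1-100- 1-11-1 1-111- 101--1 101-0- 1011-- 11--10 11-0-0✓ 11-1-1 11-11-
Round 3: -1-0-0 0-00--
PIs = {--0010, -0-001, -01100, -1-0-0, -1-111, -111-1, 0-0-11, 0-00--, 0-1100, 01--00, 01110-, 1-1-01, 1-100-, 1-11-1, 1-111-, 10-100, 101--1, 101-0-, 1011--, 11--10, 11-1-1, 11-11-}
Coverage chart:
  m0: 0-00-- ←essential
  m1: -0-001,0-00--
  m2: --0010,0-00--
  m3: 0-0-11,0-00--
  m7: 0-0-11 ←essential
  m9: -0-001 ←essential
  m12: -01100,0-1100
  m16: -1-0-0,0-00--,01--00
  m17: 0-00-- ←essential
  m18: --0010,-1-0-0,0-00--
  m19: 0-0-11,0-00--
  m20: 01--00 ←essential
  m26: -1-0-0 ←essential
  m28: 0-1100,01--00,01110-
  m29: -111-1,01110-
  m31: -1-111,-111-1
  m33: -0-001 ←essential
  m34: --0010 ←essential
  m36: 10-100 ←essential
  m40: 1-100-,101-0-
  m43: 101--1 ←essential
  m44: -01100,10-100,101-0-,1011--
  m45: 1-1-01,1-11-1,101--1,101-0-,1011--
  m46: 1-111-,1011--
  m47: 1-11-1,1-111-,101--1,1011--
  m48: -1-0-0 ←essential
  m50: --0010,-1-0-0,11--10
  m53: 11-1-1 ←essential
  m54: 11--10,11-11-
  m55: -1-111,11-1-1,11-11-
  m56: -1-0-0,1-100-
  m57: 1-1-01,1-100-
  m58: -1-0-0,11--10
  m61: -111-1,1-1-01,1-11-1,11-1-1
  m63: -1-111,-111-1,1-11-1,1-111-,11-1-1,11-11-
Essential: --0010, -0-001, -1-0-0, 0-0-11, 0-00--, 01--00, 10-100, 101--1, 11-1-1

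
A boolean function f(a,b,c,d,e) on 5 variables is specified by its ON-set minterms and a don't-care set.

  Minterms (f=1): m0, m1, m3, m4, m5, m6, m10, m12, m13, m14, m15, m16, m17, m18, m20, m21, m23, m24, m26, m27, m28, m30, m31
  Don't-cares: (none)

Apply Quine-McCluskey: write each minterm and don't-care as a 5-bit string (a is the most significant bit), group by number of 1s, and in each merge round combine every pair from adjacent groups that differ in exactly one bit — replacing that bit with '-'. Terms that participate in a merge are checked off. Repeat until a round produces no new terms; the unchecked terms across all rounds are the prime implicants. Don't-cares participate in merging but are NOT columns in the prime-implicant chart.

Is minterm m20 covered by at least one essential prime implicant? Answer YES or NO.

YES

Round 0: 00000✓ 00001✓ 00011✓ 00100✓ 00101✓ 00110✓ 01010✓ 01100✓ 01101✓ 01110✓ 01111✓ 10000✓ 10001✓ 10010✓ 10100✓ 10101✓ 10111✓ 11000✓ 11010✓ 11011✓ 11100✓ 11110✓ 11111✓
Round 1: -0000✓ -0001✓ -0100✓ -0101✓ -1010✓ -1100✓ -1110✓ -1111✓ 0-100✓ 0-101✓ 0-110✓ 00-00✓ 00-01✓ 000-1 0000-✓ 001-0✓ 0010-✓ 01-10✓ 011-0✓ 011-1✓ 0110-✓ 0111-✓ 1-000✓ 1-010✓ 1-100✓ 1-111 10-00✓ 10-01✓ 100-0✓ 1000-✓ 101-1 1010-✓ 11-00✓ 11-10✓ 11-11✓ 110-0✓ 1101-✓ 111-0✓ 1111-✓
Round 2: --100 -0-00✓ -0-01✓ -000-✓ -010-✓ -1-10 -11-0 -111- 0-1-0 0-10- 00-0-✓ 011-- 1--00 1-0-0 10-0-✓ 11--0 11-1-
Round 3: -0-0-
PIs = {--100, -0-0-, -1-10, -11-0, -111-, 0-1-0, 0-10-, 000-1, 011--, 1--00, 1-0-0, 1-111, 101-1, 11--0, 11-1-}
Coverage chart:
  m0: -0-0- ←essential
  m1: -0-0-,000-1
  m3: 000-1 ←essential
  m4: --100,-0-0-,0-1-0,0-10-
  m5: -0-0-,0-10-
  m6: 0-1-0 ←essential
  m10: -1-10 ←essential
  m12: --100,-11-0,0-1-0,0-10-,011--
  m13: 0-10-,011--
  m14: -1-10,-11-0,-111-,0-1-0,011--
  m15: -111-,011--
  m16: -0-0-,1--00,1-0-0
  m17: -0-0- ←essential
  m18: 1-0-0 ←essential
  m20: --100,-0-0-,1--00
  m21: -0-0-,101-1
  m23: 1-111,101-1
  m24: 1--00,1-0-0,11--0
  m26: -1-10,1-0-0,11--0,11-1-
  m27: 11-1- ←essential
  m28: --100,-11-0,1--00,11--0
  m30: -1-10,-11-0,-111-,11--0,11-1-
  m31: -111-,1-111,11-1-
Essential: -0-0-, -1-10, 0-1-0, 000-1, 1-0-0, 11-1-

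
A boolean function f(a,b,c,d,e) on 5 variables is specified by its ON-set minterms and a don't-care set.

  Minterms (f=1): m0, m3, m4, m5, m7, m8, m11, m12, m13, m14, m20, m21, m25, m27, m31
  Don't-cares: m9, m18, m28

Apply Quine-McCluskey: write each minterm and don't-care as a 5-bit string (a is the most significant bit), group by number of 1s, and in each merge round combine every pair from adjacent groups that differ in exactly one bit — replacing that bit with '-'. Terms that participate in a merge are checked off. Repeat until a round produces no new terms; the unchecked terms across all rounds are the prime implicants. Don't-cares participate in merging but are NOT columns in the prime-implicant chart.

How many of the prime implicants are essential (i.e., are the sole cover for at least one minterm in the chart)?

size-2^0 implicants → 00000(✓)  00011(✓)  00100(✓)  00101(✓)  00111(✓)  01000(✓)  01001(✓)  01011(✓)  01100(✓)  01101(✓)  01110(✓)  10010  10100(✓)  10101(✓)  11001(✓)  11011(✓)  11100(✓)  11111(✓)
size-2^1 implicants → -0100(✓)  -0101(✓)  -1001(✓)  -1011(✓)  -1100(✓)  0-000(✓)  0-011  0-100(✓)  0-101(✓)  00-00(✓)  00-11  001-1  0010-(✓)  01-00(✓)  01-01(✓)  010-1(✓)  0100-(✓)  011-0  0110-(✓)  1-100(✓)  1010-(✓)  11-11  110-1(✓)
size-2^2 implicants → --100  -010-  -10-1  0--00  0-10-  01-0-
Unchecked terms (primes): --100, -010-, -10-1, 0--00, 0-011, 0-10-, 00-11, 001-1, 01-0-, 011-0, 10010, 11-11
Minterm coverage:
  m0 ⊆ 0--00 [E]
  m3 ⊆ 0-011,00-11
  m4 ⊆ --100,-010-,0--00,0-10-
  m5 ⊆ -010-,0-10-,001-1
  m7 ⊆ 00-11,001-1
  m8 ⊆ 0--00,01-0-
  m11 ⊆ -10-1,0-011
  m12 ⊆ --100,0--00,0-10-,01-0-,011-0
  m13 ⊆ 0-10-,01-0-
  m14 ⊆ 011-0 [E]
  m20 ⊆ --100,-010-
  m21 ⊆ -010- [E]
  m25 ⊆ -10-1 [E]
  m27 ⊆ -10-1,11-11
  m31 ⊆ 11-11 [E]
E = {-010-, -10-1, 0--00, 011-0, 11-11}

5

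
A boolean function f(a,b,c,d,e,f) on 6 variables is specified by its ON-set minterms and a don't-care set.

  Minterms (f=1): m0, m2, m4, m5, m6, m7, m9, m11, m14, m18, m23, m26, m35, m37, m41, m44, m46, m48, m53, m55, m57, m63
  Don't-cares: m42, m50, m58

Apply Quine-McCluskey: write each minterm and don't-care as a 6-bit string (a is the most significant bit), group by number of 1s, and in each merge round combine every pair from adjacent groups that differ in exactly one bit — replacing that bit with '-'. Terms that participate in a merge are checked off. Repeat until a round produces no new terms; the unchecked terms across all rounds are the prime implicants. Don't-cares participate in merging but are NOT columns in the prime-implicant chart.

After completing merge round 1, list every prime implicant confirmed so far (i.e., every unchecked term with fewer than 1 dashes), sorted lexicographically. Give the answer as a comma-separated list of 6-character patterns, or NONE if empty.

100011

Round 0: 000000✓ 000010✓ 000100✓ 000101✓ 000110✓ 000111✓ 001001✓ 001011✓ 001110✓ 010010✓ 010111✓ 011010✓ 100011 100101✓ 101001✓ 101010✓ 101100✓ 101110✓ 110000✓ 110010✓ 110101✓ 110111✓ 111001✓ 111010✓ 111111✓
Round 1: -00101 -01001 -01110 -10010✓ -10111 -11010✓ 0-0010 0-0111 00-110 000-00✓ 000-10✓ 0000-0✓ 0001-0✓ 0001-1✓ 00010-✓ 00011-✓ 0010-1 01-010✓ 1-0101 1-1001 1-1010 101-10 1011-0 11-010✓ 11-111 1100-0 1101-1
Round 2: -1-010 000--0 0001--
PIs = {-00101, -01001, -01110, -1-010, -10111, 0-0010, 0-0111, 00-110, 000--0, 0001--, 0010-1, 1-0101, 1-1001, 1-1010, 100011, 101-10, 1011-0, 11-111, 1100-0, 1101-1}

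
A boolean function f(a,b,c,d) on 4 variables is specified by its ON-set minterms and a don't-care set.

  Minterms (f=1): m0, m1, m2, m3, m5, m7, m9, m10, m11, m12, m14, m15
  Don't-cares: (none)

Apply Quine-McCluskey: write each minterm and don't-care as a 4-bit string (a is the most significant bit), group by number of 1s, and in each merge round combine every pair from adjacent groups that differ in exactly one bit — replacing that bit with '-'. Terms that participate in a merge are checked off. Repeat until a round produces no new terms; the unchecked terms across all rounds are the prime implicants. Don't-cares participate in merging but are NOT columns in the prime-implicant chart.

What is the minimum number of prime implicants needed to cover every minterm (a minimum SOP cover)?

Round 0: 0000✓ 0001✓ 0010✓ 0011✓ 0101✓ 0111✓ 1001✓ 1010✓ 1011✓ 1100✓ 1110✓ 1111✓
Round 1: -001✓ -010✓ -011✓ -111✓ 0-01✓ 0-11✓ 00-0✓ 00-1✓ 000-✓ 001-✓ 01-1✓ 1-10✓ 1-11✓ 10-1✓ 101-✓ 11-0 111-✓
Round 2: --11 -0-1 -01- 0--1 00-- 1-1-
PIs = {--11, -0-1, -01-, 0--1, 00--, 1-1-, 11-0}
Coverage chart:
  m0: 00-- ←essential
  m1: -0-1,0--1,00--
  m2: -01-,00--
  m3: --11,-0-1,-01-,0--1,00--
  m5: 0--1 ←essential
  m7: --11,0--1
  m9: -0-1 ←essential
  m10: -01-,1-1-
  m11: --11,-0-1,-01-,1-1-
  m12: 11-0 ←essential
  m14: 1-1-,11-0
  m15: --11,1-1-
Essential: -0-1, 0--1, 00--, 11-0
Petrick residual → 1-1-
Min cover (5 terms): b'd + a'd + a'b' + ac + abd'

5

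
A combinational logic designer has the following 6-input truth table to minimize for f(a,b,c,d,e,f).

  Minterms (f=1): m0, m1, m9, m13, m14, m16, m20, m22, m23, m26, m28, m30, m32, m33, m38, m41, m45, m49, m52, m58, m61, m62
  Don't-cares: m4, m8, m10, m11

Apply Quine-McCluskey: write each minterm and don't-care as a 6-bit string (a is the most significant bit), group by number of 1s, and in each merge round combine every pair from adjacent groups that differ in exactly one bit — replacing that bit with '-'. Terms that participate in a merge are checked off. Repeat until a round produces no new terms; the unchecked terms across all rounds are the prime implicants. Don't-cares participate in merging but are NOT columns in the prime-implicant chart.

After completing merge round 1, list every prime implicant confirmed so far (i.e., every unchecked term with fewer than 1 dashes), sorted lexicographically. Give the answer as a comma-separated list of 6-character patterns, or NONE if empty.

100110

size-2^0 implicants → 000000(✓)  000001(✓)  000100(✓)  001000(✓)  001001(✓)  001010(✓)  001011(✓)  001101(✓)  001110(✓)  010000(✓)  010100(✓)  010110(✓)  010111(✓)  011010(✓)  011100(✓)  011110(✓)  100000(✓)  100001(✓)  100110  101001(✓)  101101(✓)  110001(✓)  110100(✓)  111010(✓)  111101(✓)  111110(✓)
size-2^1 implicants → -00000(✓)  -00001(✓)  -01001(✓)  -01101(✓)  -10100  -11010(✓)  -11110(✓)  0-0000(✓)  0-0100(✓)  0-1010(✓)  0-1110(✓)  00-000(✓)  00-001(✓)  000-00(✓)  00000-(✓)  001-01(✓)  001-10(✓)  0010-0(✓)  0010-1(✓)  00100-(✓)  00101-(✓)  01-100(✓)  01-110(✓)  010-00(✓)  0101-0(✓)  01011-  011-10(✓)  0111-0(✓)  1-0001  1-1101  10-001(✓)  10000-(✓)  101-01(✓)  111-10(✓)
size-2^2 implicants → -0-001  -0000-  -01-01  -11-10  0-0-00  0-1-10  00-00-  0010--  01-1-0
Unchecked terms (primes): -0-001, -0000-, -01-01, -10100, -11-10, 0-0-00, 0-1-10, 00-00-, 0010--, 01-1-0, 01011-, 1-0001, 1-1101, 100110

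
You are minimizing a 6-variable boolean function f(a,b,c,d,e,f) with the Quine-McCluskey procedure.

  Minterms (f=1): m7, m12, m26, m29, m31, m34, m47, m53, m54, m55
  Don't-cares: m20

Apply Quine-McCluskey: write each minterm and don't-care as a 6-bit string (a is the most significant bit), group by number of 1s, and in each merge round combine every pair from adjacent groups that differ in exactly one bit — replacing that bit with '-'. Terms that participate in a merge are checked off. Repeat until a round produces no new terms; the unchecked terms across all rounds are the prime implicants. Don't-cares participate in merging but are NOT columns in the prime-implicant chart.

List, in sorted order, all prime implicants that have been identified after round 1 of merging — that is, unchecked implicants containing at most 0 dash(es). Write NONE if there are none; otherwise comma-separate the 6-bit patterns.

Round 0: 000111 001100 010100 011010 011101✓ 011111✓ 100010 101111 110101✓ 110110✓ 110111✓
Round 1: 0111-1 1101-1 11011-
PIs = {000111, 001100, 010100, 011010, 0111-1, 100010, 101111, 1101-1, 11011-}

000111, 001100, 010100, 011010, 100010, 101111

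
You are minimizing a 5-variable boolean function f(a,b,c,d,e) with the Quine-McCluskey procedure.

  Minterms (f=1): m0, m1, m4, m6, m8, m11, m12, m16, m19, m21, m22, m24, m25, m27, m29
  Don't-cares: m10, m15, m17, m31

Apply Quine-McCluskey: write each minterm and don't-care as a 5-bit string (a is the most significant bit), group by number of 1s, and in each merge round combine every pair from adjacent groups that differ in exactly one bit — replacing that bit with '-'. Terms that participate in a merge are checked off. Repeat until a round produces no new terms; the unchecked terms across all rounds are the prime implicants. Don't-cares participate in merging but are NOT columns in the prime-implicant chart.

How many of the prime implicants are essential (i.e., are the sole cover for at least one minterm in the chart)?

5

[col 0] 00000*, 00001*, 00100*, 00110*, 01000*, 01010*, 01011*, 01100*, 01111*, 10000*, 10001*, 10011*, 10101*, 10110*, 11000*, 11001*, 11011*, 11101*, 11111*
[col 1] -0000*, -0001*, -0110, -1000*, -1011*, -1111*, 0-000*, 0-100*, 00-00*, 0000-*, 001-0, 01-00*, 01-11*, 010-0, 0101-, 1-000*, 1-001*, 1-011*, 1-101*, 10-01*, 100-1*, 1000-*, 11-01*, 11-11*, 110-1*, 1100-*, 111-1*
[col 2] --000, -000-, -1-11, 0--00, 1--01, 1-0-1, 1-00-, 11--1
Prime implicants: --000, -000-, -0110, -1-11, 0--00, 001-0, 010-0, 0101-, 1--01, 1-0-1, 1-00-, 11--1
PI chart (minterm → PIs covering it):
  0 | --000,-000-,0--00
  1 | -000-  (sole → essential)
  4 | 0--00,001-0
  6 | -0110,001-0
  8 | --000,0--00,010-0
  11 | -1-11,0101-
  12 | 0--00  (sole → essential)
  16 | --000,-000-,1-00-
  19 | 1-0-1  (sole → essential)
  21 | 1--01  (sole → essential)
  22 | -0110  (sole → essential)
  24 | --000,1-00-
  25 | 1--01,1-0-1,1-00-,11--1
  27 | -1-11,1-0-1,11--1
  29 | 1--01,11--1
Essential prime implicants: -000-, -0110, 0--00, 1--01, 1-0-1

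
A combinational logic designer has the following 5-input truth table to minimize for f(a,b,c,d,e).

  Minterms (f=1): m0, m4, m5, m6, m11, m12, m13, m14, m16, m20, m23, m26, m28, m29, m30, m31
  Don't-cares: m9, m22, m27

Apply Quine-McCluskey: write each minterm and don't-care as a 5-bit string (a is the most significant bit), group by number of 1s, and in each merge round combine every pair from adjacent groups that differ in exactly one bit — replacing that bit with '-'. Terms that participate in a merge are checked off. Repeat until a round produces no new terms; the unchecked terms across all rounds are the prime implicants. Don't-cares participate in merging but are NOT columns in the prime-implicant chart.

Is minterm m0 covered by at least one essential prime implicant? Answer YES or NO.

YES

[col 0] 00000*, 00100*, 00101*, 00110*, 01001*, 01011*, 01100*, 01101*, 01110*, 10000*, 10100*, 10110*, 10111*, 11010*, 11011*, 11100*, 11101*, 11110*, 11111*
[col 1] -0000*, -0100*, -0110*, -1011, -1100*, -1101*, -1110*, 0-100*, 0-101*, 0-110*, 00-00*, 001-0*, 0010-*, 01-01, 010-1, 011-0*, 0110-*, 1-100*, 1-110*, 1-111*, 10-00*, 101-0*, 1011-*, 11-10*, 11-11*, 1101-*, 111-0*, 111-1*, 1110-*, 1111-*
[col 2] --100*, --110*, -0-00, -01-0*, -11-0*, -110-, 0-1-0*, 0-10-, 1-1-0*, 1-11-, 11-1-, 111--
[col 3] --1-0
Prime implicants: --1-0, -0-00, -1011, -110-, 0-10-, 01-01, 010-1, 1-11-, 11-1-, 111--
PI chart (minterm → PIs covering it):
  0 | -0-00  (sole → essential)
  4 | --1-0,-0-00,0-10-
  5 | 0-10-  (sole → essential)
  6 | --1-0  (sole → essential)
  11 | -1011,010-1
  12 | --1-0,-110-,0-10-
  13 | -110-,0-10-,01-01
  14 | --1-0  (sole → essential)
  16 | -0-00  (sole → essential)
  20 | --1-0,-0-00
  23 | 1-11-  (sole → essential)
  26 | 11-1-  (sole → essential)
  28 | --1-0,-110-,111--
  29 | -110-,111--
  30 | --1-0,1-11-,11-1-,111--
  31 | 1-11-,11-1-,111--
Essential prime implicants: --1-0, -0-00, 0-10-, 1-11-, 11-1-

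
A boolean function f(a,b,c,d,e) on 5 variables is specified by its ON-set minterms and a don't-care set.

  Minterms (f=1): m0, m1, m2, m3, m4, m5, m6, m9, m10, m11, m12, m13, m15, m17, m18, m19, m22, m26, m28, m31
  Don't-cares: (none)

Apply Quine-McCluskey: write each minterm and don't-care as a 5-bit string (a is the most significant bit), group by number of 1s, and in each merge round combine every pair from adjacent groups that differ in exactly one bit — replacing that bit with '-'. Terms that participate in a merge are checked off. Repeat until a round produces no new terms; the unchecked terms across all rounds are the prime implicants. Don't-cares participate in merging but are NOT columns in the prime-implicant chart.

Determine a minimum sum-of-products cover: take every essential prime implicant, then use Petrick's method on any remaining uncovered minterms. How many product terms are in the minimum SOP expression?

size-2^0 implicants → 00000(✓)  00001(✓)  00010(✓)  00011(✓)  00100(✓)  00101(✓)  00110(✓)  01001(✓)  01010(✓)  01011(✓)  01100(✓)  01101(✓)  01111(✓)  10001(✓)  10010(✓)  10011(✓)  10110(✓)  11010(✓)  11100(✓)  11111(✓)
size-2^1 implicants → -0001(✓)  -0010(✓)  -0011(✓)  -0110(✓)  -1010(✓)  -1100  -1111  0-001(✓)  0-010(✓)  0-011(✓)  0-100(✓)  0-101(✓)  00-00(✓)  00-01(✓)  00-10(✓)  000-0(✓)  000-1(✓)  0000-(✓)  0001-(✓)  001-0(✓)  0010-(✓)  01-01(✓)  01-11(✓)  010-1(✓)  0101-(✓)  011-1(✓)  0110-(✓)  1-010(✓)  10-10(✓)  100-1(✓)  1001-(✓)
size-2^2 implicants → --010  -0-10  -00-1  -001-  0--01  0-0-1  0-01-  0-10-  00--0  00-0-  000--  01--1
Unchecked terms (primes): --010, -0-10, -00-1, -001-, -1100, -1111, 0--01, 0-0-1, 0-01-, 0-10-, 00--0, 00-0-, 000--, 01--1
Minterm coverage:
  m0 ⊆ 00--0,00-0-,000--
  m1 ⊆ -00-1,0--01,0-0-1,00-0-,000--
  m2 ⊆ --010,-0-10,-001-,0-01-,00--0,000--
  m3 ⊆ -00-1,-001-,0-0-1,0-01-,000--
  m4 ⊆ 0-10-,00--0,00-0-
  m5 ⊆ 0--01,0-10-,00-0-
  m6 ⊆ -0-10,00--0
  m9 ⊆ 0--01,0-0-1,01--1
  m10 ⊆ --010,0-01-
  m11 ⊆ 0-0-1,0-01-,01--1
  m12 ⊆ -1100,0-10-
  m13 ⊆ 0--01,0-10-,01--1
  m15 ⊆ -1111,01--1
  m17 ⊆ -00-1 [E]
  m18 ⊆ --010,-0-10,-001-
  m19 ⊆ -00-1,-001-
  m22 ⊆ -0-10 [E]
  m26 ⊆ --010 [E]
  m28 ⊆ -1100 [E]
  m31 ⊆ -1111 [E]
E = {--010, -0-10, -00-1, -1100, -1111}
Petrick residual → 00-0-, 01--1
Cover = c'de' + b'de' + b'c'e + bcd'e' + bcde + a'b'd' + a'be  |cover|=7

7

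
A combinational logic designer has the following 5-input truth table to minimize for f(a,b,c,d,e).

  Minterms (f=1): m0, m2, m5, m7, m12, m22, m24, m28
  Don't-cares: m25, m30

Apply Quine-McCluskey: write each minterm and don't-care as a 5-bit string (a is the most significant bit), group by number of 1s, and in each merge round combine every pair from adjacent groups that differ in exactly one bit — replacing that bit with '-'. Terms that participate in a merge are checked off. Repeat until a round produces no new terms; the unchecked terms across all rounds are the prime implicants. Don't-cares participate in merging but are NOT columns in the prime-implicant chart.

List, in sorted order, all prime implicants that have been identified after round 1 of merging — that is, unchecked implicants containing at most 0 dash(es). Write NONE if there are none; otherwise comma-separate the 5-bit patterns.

NONE

size-2^0 implicants → 00000(✓)  00010(✓)  00101(✓)  00111(✓)  01100(✓)  10110(✓)  11000(✓)  11001(✓)  11100(✓)  11110(✓)
size-2^1 implicants → -1100  000-0  001-1  1-110  11-00  1100-  111-0
Unchecked terms (primes): -1100, 000-0, 001-1, 1-110, 11-00, 1100-, 111-0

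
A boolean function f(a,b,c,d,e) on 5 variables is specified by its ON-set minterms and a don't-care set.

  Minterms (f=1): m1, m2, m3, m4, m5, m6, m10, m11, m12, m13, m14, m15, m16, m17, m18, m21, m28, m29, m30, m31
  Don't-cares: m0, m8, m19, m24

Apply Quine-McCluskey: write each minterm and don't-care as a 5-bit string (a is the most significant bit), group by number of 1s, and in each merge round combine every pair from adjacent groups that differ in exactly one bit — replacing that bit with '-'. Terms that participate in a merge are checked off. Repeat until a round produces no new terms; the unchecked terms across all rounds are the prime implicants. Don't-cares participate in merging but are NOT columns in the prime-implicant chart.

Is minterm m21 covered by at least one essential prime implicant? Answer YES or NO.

NO

[col 0] 00000*, 00001*, 00010*, 00011*, 00100*, 00101*, 00110*, 01000*, 01010*, 01011*, 01100*, 01101*, 01110*, 01111*, 10000*, 10001*, 10010*, 10011*, 10101*, 11000*, 11100*, 11101*, 11110*, 11111*
[col 1] -0000*, -0001*, -0010*, -0011*, -0101*, -1000*, -1100*, -1101*, -1110*, -1111*, 0-000*, 0-010*, 0-011*, 0-100*, 0-101*, 0-110*, 00-00*, 00-01*, 00-10*, 000-0*, 000-1*, 0000-*, 0001-*, 001-0*, 0010-*, 01-00*, 01-10*, 01-11*, 010-0*, 0101-*, 011-0*, 011-1*, 0110-*, 0111-*, 1-000*, 1-101*, 10-01*, 100-0*, 100-1*, 1000-*, 1001-*, 11-00*, 111-0*, 111-1*, 1110-*, 1111-*
[col 2] --000, --101, -0-01, -00-0*, -00-1*, -000-*, -001-*, -1-00, -11-0*, -11-1*, -110-*, -111-*, 0--00*, 0--10*, 0-0-0*, 0-01-, 0-1-0*, 0-10-, 00--0*, 00-0-, 000--*, 01--0*, 01-1-, 011--*, 100--*, 111--*
[col 3] -00--, -11--, 0---0
Prime implicants: --000, --101, -0-01, -00--, -1-00, -11--, 0---0, 0-01-, 0-10-, 00-0-, 01-1-
PI chart (minterm → PIs covering it):
  1 | -0-01,-00--,00-0-
  2 | -00--,0---0,0-01-
  3 | -00--,0-01-
  4 | 0---0,0-10-,00-0-
  5 | --101,-0-01,0-10-,00-0-
  6 | 0---0  (sole → essential)
  10 | 0---0,0-01-,01-1-
  11 | 0-01-,01-1-
  12 | -1-00,-11--,0---0,0-10-
  13 | --101,-11--,0-10-
  14 | -11--,0---0,01-1-
  15 | -11--,01-1-
  16 | --000,-00--
  17 | -0-01,-00--
  18 | -00--  (sole → essential)
  21 | --101,-0-01
  28 | -1-00,-11--
  29 | --101,-11--
  30 | -11--  (sole → essential)
  31 | -11--  (sole → essential)
Essential prime implicants: -00--, -11--, 0---0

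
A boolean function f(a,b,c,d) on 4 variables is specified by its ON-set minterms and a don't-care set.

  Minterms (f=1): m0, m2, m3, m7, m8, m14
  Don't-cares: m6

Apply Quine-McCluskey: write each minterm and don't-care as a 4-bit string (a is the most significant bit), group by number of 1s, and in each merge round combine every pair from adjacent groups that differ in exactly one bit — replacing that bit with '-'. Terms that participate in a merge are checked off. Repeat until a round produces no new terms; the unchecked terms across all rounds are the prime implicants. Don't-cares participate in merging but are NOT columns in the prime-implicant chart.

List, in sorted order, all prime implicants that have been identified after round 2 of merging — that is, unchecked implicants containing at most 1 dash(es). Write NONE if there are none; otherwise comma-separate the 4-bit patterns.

-000, -110, 00-0

[col 0] 0000*, 0010*, 0011*, 0110*, 0111*, 1000*, 1110*
[col 1] -000, -110, 0-10*, 0-11*, 00-0, 001-*, 011-*
[col 2] 0-1-
Prime implicants: -000, -110, 0-1-, 00-0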